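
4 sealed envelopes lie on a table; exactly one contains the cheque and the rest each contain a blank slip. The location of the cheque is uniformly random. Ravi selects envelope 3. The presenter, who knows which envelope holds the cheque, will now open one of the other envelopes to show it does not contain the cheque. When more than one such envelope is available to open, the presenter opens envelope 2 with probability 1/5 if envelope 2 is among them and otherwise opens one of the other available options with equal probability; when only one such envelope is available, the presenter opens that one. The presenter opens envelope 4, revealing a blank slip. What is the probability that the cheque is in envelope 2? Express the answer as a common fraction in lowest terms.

5/17

Consider each possible location of the cheque in turn.
If it is in envelope 1 (prior 1/4): envelope 2 is available but not opened, probability 4/5; weight (1/4)·(4/5) = 1/5.
If it is in envelope 2 (prior 1/4): envelope 2 holds the prize so is unavailable; the presenter chooses uniformly among the 2 others, probability 1/2; weight (1/4)·(1/2) = 1/8.
If it is in envelope 3 (prior 1/4): envelope 2 is available but not opened; envelope 4 gets probability (1 − 1/5)/2 = 2/5; weight (1/4)·(2/5) = 1/10.
If it is in envelope 4 (prior 1/4): the presenter opened envelope 4, so this case is ruled out; weight (1/4)·0 = 0.
The weights sum to 17/40.
So P(the cheque in envelope 2 | the presenter opened envelope 4) = (1/8) / (17/40) = 5/17.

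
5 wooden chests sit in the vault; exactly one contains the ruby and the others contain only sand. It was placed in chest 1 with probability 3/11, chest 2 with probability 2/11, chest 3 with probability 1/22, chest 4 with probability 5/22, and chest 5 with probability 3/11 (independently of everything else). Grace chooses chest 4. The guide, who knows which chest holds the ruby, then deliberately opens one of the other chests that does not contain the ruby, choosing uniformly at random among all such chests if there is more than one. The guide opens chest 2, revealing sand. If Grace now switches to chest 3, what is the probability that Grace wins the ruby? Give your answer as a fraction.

Condition on the true location of the ruby.
If it is in either of chests 1 and 5 (prior 3/11 each): the guide has 3 equally likely choices, so probability 1/3; weight (3/11)·(1/3) = 1/11 each.
If it is in chest 2 (prior 2/11): the guide opened chest 2, so this case is ruled out; weight (2/11)·0 = 0.
If it is in chest 3 (prior 1/22): the guide has 3 equally likely choices, so probability 1/3; weight (1/22)·(1/3) = 1/66.
If it is in chest 4 (prior 5/22): the guide has 4 equally likely choices, so probability 1/4; weight (5/22)·(1/4) = 5/88.
The weights sum to 67/264.
So P(the ruby in chest 3 | the guide opened chest 2) = (1/66) / (67/264) = 4/67.

4/67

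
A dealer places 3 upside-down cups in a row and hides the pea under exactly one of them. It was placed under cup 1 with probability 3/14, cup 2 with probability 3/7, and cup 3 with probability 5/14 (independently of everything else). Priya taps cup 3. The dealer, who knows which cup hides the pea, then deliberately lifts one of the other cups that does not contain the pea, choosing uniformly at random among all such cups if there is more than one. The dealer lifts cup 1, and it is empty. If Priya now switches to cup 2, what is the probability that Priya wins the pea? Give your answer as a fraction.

Apply Bayes' rule, conditioning on where the pea actually is.
If it is under cup 1 (prior 3/14): the dealer opened cup 1, so this case is ruled out; weight (3/14)·0 = 0.
If it is under cup 2 (prior 3/7): the dealer has no choice, probability 1; weight (3/7)·1 = 3/7.
If it is under cup 3 (prior 5/14): the dealer has 2 equally likely choices, so probability 1/2; weight (5/14)·(1/2) = 5/28.
The weights sum to 17/28.
So P(the pea under cup 2 | the dealer opened cup 1) = (3/7) / (17/28) = 12/17.

12/17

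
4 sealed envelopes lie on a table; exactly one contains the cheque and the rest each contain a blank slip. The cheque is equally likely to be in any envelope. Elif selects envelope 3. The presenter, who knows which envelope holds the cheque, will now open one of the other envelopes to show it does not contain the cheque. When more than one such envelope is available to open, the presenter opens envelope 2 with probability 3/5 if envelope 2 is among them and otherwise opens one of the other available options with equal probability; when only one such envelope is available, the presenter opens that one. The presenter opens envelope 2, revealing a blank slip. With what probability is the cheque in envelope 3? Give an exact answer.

1/3

Condition on the true location of the cheque.
If it is in any of envelopes 1, 3, and 4 (prior 1/4 each): envelope 2 is available, opened with probability 3/5; weight (1/4)·(3/5) = 3/20 each.
If it is in envelope 2 (prior 1/4): the presenter opened envelope 2, so this case is ruled out; weight (1/4)·0 = 0.
The weights sum to 9/20.
So P(the cheque in envelope 3 | the presenter opened envelope 2) = (3/20) / (9/20) = 1/3.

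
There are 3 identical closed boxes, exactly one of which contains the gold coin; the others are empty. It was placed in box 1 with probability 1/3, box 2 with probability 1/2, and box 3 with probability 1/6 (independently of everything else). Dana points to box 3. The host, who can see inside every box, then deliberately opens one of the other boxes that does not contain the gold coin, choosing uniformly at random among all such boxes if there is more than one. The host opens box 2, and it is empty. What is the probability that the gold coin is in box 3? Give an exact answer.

Apply Bayes' rule, conditioning on where the gold coin actually is.
If it is in box 1 (prior 1/3): the host has no choice, probability 1; weight (1/3)·1 = 1/3.
If it is in box 2 (prior 1/2): the host opened box 2, so this case is ruled out; weight (1/2)·0 = 0.
If it is in box 3 (prior 1/6): the host has 2 equally likely choices, so probability 1/2; weight (1/6)·(1/2) = 1/12.
The weights sum to 5/12.
So P(the gold coin in box 3 | the host opened box 2) = (1/12) / (5/12) = 1/5.

1/5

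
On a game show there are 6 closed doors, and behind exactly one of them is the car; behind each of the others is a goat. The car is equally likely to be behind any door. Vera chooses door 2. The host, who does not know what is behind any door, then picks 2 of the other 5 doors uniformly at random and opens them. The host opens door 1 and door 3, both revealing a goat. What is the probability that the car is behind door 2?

1/4

Apply Bayes' rule, conditioning on where the car actually is.
If it is behind either of doors 1 and 3 (prior 1/6 each): that door was opened and seen not to hold the prize — ruled out; weight (1/6)·0 = 0 each.
If it is behind any of doors 2, 4, 5, and 6 (prior 1/6 each): the host picks exactly this set with probability 1/10 regardless, and none is the prize; weight (1/6)·(1/10) = 1/60 each.
The weights sum to 1/15.
So P(the car behind door 2 | the host opened door 1 and door 3) = (1/60) / (1/15) = 1/4.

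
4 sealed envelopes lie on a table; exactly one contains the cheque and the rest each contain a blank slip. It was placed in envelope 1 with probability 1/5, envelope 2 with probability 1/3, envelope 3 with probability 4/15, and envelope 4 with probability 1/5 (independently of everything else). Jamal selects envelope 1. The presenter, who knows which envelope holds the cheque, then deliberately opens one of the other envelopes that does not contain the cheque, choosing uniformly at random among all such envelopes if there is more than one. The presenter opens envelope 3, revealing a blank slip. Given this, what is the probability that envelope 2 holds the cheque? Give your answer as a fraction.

1/2

Apply Bayes' rule, conditioning on where the cheque actually is.
If it is in envelope 1 (prior 1/5): the presenter has 3 equally likely choices, so probability 1/3; weight (1/5)·(1/3) = 1/15.
If it is in envelope 2 (prior 1/3): the presenter has 2 equally likely choices, so probability 1/2; weight (1/3)·(1/2) = 1/6.
If it is in envelope 3 (prior 4/15): the presenter opened envelope 3, so this case is ruled out; weight (4/15)·0 = 0.
If it is in envelope 4 (prior 1/5): the presenter has 2 equally likely choices, so probability 1/2; weight (1/5)·(1/2) = 1/10.
The weights sum to 1/3.
So P(the cheque in envelope 2 | the presenter opened envelope 3) = (1/6) / (1/3) = 1/2.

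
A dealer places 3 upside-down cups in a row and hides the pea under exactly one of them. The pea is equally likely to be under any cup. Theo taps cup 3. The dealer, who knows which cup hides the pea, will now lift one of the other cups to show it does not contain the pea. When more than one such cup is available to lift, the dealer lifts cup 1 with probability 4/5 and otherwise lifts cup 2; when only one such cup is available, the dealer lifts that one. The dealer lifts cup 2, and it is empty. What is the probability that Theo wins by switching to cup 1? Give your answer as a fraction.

Apply Bayes' rule, conditioning on where the pea actually is.
If it is under cup 1 (prior 1/3): only cup 2 is available, probability 1; weight (1/3)·1 = 1/3.
If it is under cup 2 (prior 1/3): the dealer opened cup 2, so this case is ruled out; weight (1/3)·0 = 0.
If it is under cup 3 (prior 1/3): cup 1 is available but not opened, probability 1/5; weight (1/3)·(1/5) = 1/15.
The weights sum to 2/5.
So P(the pea under cup 1 | the dealer opened cup 2) = (1/3) / (2/5) = 5/6.

5/6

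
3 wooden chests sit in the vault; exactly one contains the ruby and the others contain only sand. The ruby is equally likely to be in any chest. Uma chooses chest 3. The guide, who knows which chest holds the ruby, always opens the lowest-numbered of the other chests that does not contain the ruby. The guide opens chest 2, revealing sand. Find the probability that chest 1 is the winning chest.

Consider each possible location of the ruby in turn.
If it is in chest 1 (prior 1/3): chest 2 is the lowest-numbered option available, probability 1; weight (1/3)·1 = 1/3.
If it is in chest 2 (prior 1/3): the guide opened chest 2, so this case is ruled out; weight (1/3)·0 = 0.
If it is in chest 3 (prior 1/3): the guide would have opened chest 1 instead, probability 0; weight (1/3)·0 = 0.
The weights sum to 1/3.
So P(the ruby in chest 1 | the guide opened chest 2) = (1/3) / (1/3) = 1.

1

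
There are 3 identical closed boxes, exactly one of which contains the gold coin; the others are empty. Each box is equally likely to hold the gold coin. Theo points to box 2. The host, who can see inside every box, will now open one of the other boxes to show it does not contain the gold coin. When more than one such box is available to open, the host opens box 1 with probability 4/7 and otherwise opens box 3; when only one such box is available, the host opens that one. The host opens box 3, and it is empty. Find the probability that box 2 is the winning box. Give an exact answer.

3/10

Consider each possible location of the gold coin in turn.
If it is in box 1 (prior 1/3): only box 3 is available, probability 1; weight (1/3)·1 = 1/3.
If it is in box 2 (prior 1/3): box 1 is available but not opened, probability 3/7; weight (1/3)·(3/7) = 1/7.
If it is in box 3 (prior 1/3): the host opened box 3, so this case is ruled out; weight (1/3)·0 = 0.
The weights sum to 10/21.
So P(the gold coin in box 2 | the host opened box 3) = (1/7) / (10/21) = 3/10.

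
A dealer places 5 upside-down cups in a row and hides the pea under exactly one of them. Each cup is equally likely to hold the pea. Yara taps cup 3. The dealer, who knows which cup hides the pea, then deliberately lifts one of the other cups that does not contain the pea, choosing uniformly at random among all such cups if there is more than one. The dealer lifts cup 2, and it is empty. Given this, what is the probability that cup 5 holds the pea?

4/15

Apply Bayes' rule, conditioning on where the pea actually is.
If it is under any of cups 1, 4, and 5 (prior 1/5 each): the dealer has 3 equally likely choices, so probability 1/3; weight (1/5)·(1/3) = 1/15 each.
If it is under cup 2 (prior 1/5): the dealer opened cup 2, so this case is ruled out; weight (1/5)·0 = 0.
If it is under cup 3 (prior 1/5): the dealer has 4 equally likely choices, so probability 1/4; weight (1/5)·(1/4) = 1/20.
The weights sum to 1/4.
So P(the pea under cup 5 | the dealer opened cup 2) = (1/15) / (1/4) = 4/15.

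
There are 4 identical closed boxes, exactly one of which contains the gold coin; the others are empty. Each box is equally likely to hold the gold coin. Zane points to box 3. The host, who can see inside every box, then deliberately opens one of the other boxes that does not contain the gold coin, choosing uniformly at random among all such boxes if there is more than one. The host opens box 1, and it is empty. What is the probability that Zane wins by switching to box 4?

Consider each possible location of the gold coin in turn.
If it is in box 1 (prior 1/4): the host opened box 1, so this case is ruled out; weight (1/4)·0 = 0.
If it is in either of boxes 2 and 4 (prior 1/4 each): the host has 2 equally likely choices, so probability 1/2; weight (1/4)·(1/2) = 1/8 each.
If it is in box 3 (prior 1/4): the host has 3 equally likely choices, so probability 1/3; weight (1/4)·(1/3) = 1/12.
The weights sum to 1/3.
So P(the gold coin in box 4 | the host opened box 1) = (1/8) / (1/3) = 3/8.

3/8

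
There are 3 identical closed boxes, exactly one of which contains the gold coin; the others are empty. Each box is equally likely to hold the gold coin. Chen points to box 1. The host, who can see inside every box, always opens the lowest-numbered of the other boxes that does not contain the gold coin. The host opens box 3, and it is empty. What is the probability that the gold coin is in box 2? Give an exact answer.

1

Apply Bayes' rule, conditioning on where the gold coin actually is.
If it is in box 1 (prior 1/3): the host would have opened box 2 instead, probability 0; weight (1/3)·0 = 0.
If it is in box 2 (prior 1/3): box 3 is the lowest-numbered option available, probability 1; weight (1/3)·1 = 1/3.
If it is in box 3 (prior 1/3): the host opened box 3, so this case is ruled out; weight (1/3)·0 = 0.
The weights sum to 1/3.
So P(the gold coin in box 2 | the host opened box 3) = (1/3) / (1/3) = 1.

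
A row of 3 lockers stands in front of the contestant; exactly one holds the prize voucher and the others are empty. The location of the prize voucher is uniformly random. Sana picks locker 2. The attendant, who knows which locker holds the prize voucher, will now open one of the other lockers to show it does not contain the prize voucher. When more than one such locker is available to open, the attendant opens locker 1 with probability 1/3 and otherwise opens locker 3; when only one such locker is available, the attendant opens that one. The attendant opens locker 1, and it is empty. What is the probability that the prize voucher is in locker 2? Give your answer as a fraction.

1/4

Condition on the true location of the prize voucher.
If it is in locker 1 (prior 1/3): the attendant opened locker 1, so this case is ruled out; weight (1/3)·0 = 0.
If it is in locker 2 (prior 1/3): locker 1 is available, opened with probability 1/3; weight (1/3)·(1/3) = 1/9.
If it is in locker 3 (prior 1/3): only locker 1 is available, probability 1; weight (1/3)·1 = 1/3.
The weights sum to 4/9.
So P(the prize voucher in locker 2 | the attendant opened locker 1) = (1/9) / (4/9) = 1/4.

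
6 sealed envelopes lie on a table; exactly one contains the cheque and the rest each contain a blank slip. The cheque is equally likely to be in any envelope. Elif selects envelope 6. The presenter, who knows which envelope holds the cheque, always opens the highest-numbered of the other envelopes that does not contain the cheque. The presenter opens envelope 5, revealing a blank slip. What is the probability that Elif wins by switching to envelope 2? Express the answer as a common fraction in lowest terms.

1/5

Consider each possible location of the cheque in turn.
If it is in any of envelopes 1, 2, 3, 4, and 6 (prior 1/6 each): envelope 5 is the highest-numbered option available, probability 1; weight (1/6)·1 = 1/6 each.
If it is in envelope 5 (prior 1/6): the presenter opened envelope 5, so this case is ruled out; weight (1/6)·0 = 0.
The weights sum to 5/6.
So P(the cheque in envelope 2 | the presenter opened envelope 5) = (1/6) / (5/6) = 1/5.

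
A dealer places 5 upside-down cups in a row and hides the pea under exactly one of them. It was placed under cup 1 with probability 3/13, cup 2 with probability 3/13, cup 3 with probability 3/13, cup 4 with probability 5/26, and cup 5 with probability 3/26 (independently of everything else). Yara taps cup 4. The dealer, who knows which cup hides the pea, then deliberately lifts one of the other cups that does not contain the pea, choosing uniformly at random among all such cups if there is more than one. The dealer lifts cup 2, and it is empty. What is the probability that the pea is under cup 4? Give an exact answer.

Condition on the true location of the pea.
If it is under either of cups 1 and 3 (prior 3/13 each): the dealer has 3 equally likely choices, so probability 1/3; weight (3/13)·(1/3) = 1/13 each.
If it is under cup 2 (prior 3/13): the dealer opened cup 2, so this case is ruled out; weight (3/13)·0 = 0.
If it is under cup 4 (prior 5/26): the dealer has 4 equally likely choices, so probability 1/4; weight (5/26)·(1/4) = 5/104.
If it is under cup 5 (prior 3/26): the dealer has 3 equally likely choices, so probability 1/3; weight (3/26)·(1/3) = 1/26.
The weights sum to 25/104.
So P(the pea under cup 4 | the dealer opened cup 2) = (5/104) / (25/104) = 1/5.

1/5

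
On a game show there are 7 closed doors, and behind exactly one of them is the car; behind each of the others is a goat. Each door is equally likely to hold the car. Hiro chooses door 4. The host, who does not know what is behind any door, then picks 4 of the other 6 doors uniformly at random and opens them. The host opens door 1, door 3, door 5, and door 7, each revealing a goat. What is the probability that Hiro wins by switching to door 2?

1/3

Condition on the true location of the car.
If it is behind any of doors 1, 3, 5, and 7 (prior 1/7 each): that door was opened and seen not to hold the prize — ruled out; weight (1/7)·0 = 0 each.
If it is behind any of doors 2, 4, and 6 (prior 1/7 each): the host picks exactly this set with probability 1/15 regardless, and none is the prize; weight (1/7)·(1/15) = 1/105 each.
The weights sum to 1/35.
So P(the car behind door 2 | the host opened door 1, door 3, door 5, and door 7) = (1/105) / (1/35) = 1/3.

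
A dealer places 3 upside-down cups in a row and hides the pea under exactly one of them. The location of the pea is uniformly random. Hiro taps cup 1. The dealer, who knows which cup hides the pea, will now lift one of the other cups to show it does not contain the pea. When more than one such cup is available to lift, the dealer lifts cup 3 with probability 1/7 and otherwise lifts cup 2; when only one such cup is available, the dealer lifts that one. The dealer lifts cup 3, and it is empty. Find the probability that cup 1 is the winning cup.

Consider each possible location of the pea in turn.
If it is under cup 1 (prior 1/3): cup 3 is available, opened with probability 1/7; weight (1/3)·(1/7) = 1/21.
If it is under cup 2 (prior 1/3): only cup 3 is available, probability 1; weight (1/3)·1 = 1/3.
If it is under cup 3 (prior 1/3): the dealer opened cup 3, so this case is ruled out; weight (1/3)·0 = 0.
The weights sum to 8/21.
So P(the pea under cup 1 | the dealer opened cup 3) = (1/21) / (8/21) = 1/8.

1/8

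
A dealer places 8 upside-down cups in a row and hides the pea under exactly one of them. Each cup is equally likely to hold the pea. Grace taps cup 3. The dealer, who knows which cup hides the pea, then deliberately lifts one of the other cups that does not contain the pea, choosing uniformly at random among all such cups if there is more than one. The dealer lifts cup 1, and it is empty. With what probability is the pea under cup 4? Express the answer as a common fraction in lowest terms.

7/48

Consider each possible location of the pea in turn.
If it is under cup 1 (prior 1/8): the dealer opened cup 1, so this case is ruled out; weight (1/8)·0 = 0.
If it is under any of cups 2, 4, 5, 6, 7, and 8 (prior 1/8 each): the dealer has 6 equally likely choices, so probability 1/6; weight (1/8)·(1/6) = 1/48 each.
If it is under cup 3 (prior 1/8): the dealer has 7 equally likely choices, so probability 1/7; weight (1/8)·(1/7) = 1/56.
The weights sum to 1/7.
So P(the pea under cup 4 | the dealer opened cup 1) = (1/48) / (1/7) = 7/48.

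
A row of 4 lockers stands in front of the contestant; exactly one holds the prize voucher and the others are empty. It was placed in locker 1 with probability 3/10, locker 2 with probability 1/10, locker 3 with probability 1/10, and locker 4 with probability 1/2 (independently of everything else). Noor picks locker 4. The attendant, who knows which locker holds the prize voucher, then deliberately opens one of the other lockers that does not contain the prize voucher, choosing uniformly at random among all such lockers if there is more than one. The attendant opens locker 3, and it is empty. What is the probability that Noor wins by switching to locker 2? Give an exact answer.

Condition on the true location of the prize voucher.
If it is in locker 1 (prior 3/10): the attendant has 2 equally likely choices, so probability 1/2; weight (3/10)·(1/2) = 3/20.
If it is in locker 2 (prior 1/10): the attendant has 2 equally likely choices, so probability 1/2; weight (1/10)·(1/2) = 1/20.
If it is in locker 3 (prior 1/10): the attendant opened locker 3, so this case is ruled out; weight (1/10)·0 = 0.
If it is in locker 4 (prior 1/2): the attendant has 3 equally likely choices, so probability 1/3; weight (1/2)·(1/3) = 1/6.
The weights sum to 11/30.
So P(the prize voucher in locker 2 | the attendant opened locker 3) = (1/20) / (11/30) = 3/22.

3/22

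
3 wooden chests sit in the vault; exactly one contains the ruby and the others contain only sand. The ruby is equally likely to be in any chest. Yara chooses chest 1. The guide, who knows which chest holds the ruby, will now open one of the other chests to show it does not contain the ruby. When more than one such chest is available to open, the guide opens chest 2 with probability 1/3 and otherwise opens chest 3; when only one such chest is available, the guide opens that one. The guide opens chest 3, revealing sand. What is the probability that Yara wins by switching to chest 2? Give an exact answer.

3/5

Consider each possible location of the ruby in turn.
If it is in chest 1 (prior 1/3): chest 2 is available but not opened, probability 2/3; weight (1/3)·(2/3) = 2/9.
If it is in chest 2 (prior 1/3): only chest 3 is available, probability 1; weight (1/3)·1 = 1/3.
If it is in chest 3 (prior 1/3): the guide opened chest 3, so this case is ruled out; weight (1/3)·0 = 0.
The weights sum to 5/9.
So P(the ruby in chest 2 | the guide opened chest 3) = (1/3) / (5/9) = 3/5.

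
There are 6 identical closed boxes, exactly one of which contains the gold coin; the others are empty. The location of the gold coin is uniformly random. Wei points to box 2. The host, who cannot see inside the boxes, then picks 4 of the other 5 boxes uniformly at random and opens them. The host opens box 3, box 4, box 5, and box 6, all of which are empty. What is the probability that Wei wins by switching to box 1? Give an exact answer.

1/2

Because the host chose which boxes to open without knowing where the gold coin is, the choice is independent of the prize location. Learning that none of the 4 opened boxes holds the gold coin simply rules out those 4 locations and leaves the remaining 2 boxes still equally likely by symmetry.
So P(the gold coin in box 1) = 1/2.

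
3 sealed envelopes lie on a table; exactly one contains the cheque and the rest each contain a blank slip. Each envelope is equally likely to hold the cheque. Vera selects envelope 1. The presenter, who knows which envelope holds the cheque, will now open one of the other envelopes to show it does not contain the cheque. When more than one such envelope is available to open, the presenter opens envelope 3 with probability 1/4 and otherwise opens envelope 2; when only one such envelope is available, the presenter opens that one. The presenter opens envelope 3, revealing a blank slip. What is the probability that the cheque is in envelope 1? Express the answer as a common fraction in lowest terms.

Apply Bayes' rule, conditioning on where the cheque actually is.
If it is in envelope 1 (prior 1/3): envelope 3 is available, opened with probability 1/4; weight (1/3)·(1/4) = 1/12.
If it is in envelope 2 (prior 1/3): only envelope 3 is available, probability 1; weight (1/3)·1 = 1/3.
If it is in envelope 3 (prior 1/3): the presenter opened envelope 3, so this case is ruled out; weight (1/3)·0 = 0.
The weights sum to 5/12.
So P(the cheque in envelope 1 | the presenter opened envelope 3) = (1/12) / (5/12) = 1/5.

1/5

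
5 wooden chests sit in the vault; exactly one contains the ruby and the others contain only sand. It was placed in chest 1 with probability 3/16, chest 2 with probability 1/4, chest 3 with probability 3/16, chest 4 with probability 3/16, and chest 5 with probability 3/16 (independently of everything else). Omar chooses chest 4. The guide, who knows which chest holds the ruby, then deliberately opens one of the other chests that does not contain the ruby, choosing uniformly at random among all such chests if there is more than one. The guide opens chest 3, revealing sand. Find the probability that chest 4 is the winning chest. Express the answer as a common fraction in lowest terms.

Condition on the true location of the ruby.
If it is in either of chests 1 and 5 (prior 3/16 each): the guide has 3 equally likely choices, so probability 1/3; weight (3/16)·(1/3) = 1/16 each.
If it is in chest 2 (prior 1/4): the guide has 3 equally likely choices, so probability 1/3; weight (1/4)·(1/3) = 1/12.
If it is in chest 3 (prior 3/16): the guide opened chest 3, so this case is ruled out; weight (3/16)·0 = 0.
If it is in chest 4 (prior 3/16): the guide has 4 equally likely choices, so probability 1/4; weight (3/16)·(1/4) = 3/64.
The weights sum to 49/192.
So P(the ruby in chest 4 | the guide opened chest 3) = (3/64) / (49/192) = 9/49.

9/49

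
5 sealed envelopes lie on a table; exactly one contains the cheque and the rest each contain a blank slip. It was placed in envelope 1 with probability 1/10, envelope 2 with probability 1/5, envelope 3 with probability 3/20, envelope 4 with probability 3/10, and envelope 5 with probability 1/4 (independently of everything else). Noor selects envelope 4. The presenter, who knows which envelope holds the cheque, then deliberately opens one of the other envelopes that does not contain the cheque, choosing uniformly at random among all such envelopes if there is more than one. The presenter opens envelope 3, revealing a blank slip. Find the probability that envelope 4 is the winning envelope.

9/31

Condition on the true location of the cheque.
If it is in envelope 1 (prior 1/10): the presenter has 3 equally likely choices, so probability 1/3; weight (1/10)·(1/3) = 1/30.
If it is in envelope 2 (prior 1/5): the presenter has 3 equally likely choices, so probability 1/3; weight (1/5)·(1/3) = 1/15.
If it is in envelope 3 (prior 3/20): the presenter opened envelope 3, so this case is ruled out; weight (3/20)·0 = 0.
If it is in envelope 4 (prior 3/10): the presenter has 4 equally likely choices, so probability 1/4; weight (3/10)·(1/4) = 3/40.
If it is in envelope 5 (prior 1/4): the presenter has 3 equally likely choices, so probability 1/3; weight (1/4)·(1/3) = 1/12.
The weights sum to 31/120.
So P(the cheque in envelope 4 | the presenter opened envelope 3) = (3/40) / (31/120) = 9/31.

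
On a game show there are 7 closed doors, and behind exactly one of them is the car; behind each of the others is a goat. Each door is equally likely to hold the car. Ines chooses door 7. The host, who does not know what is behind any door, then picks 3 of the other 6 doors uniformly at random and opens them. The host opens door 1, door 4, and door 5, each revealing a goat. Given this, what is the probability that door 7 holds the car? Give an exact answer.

Because the host chose which doors to open without knowing where the car is, the choice is independent of the prize location. Learning that none of the 3 opened doors holds the car simply rules out those 3 locations and leaves the remaining 4 doors still equally likely by symmetry.
So P(the car behind door 7) = 1/4.

1/4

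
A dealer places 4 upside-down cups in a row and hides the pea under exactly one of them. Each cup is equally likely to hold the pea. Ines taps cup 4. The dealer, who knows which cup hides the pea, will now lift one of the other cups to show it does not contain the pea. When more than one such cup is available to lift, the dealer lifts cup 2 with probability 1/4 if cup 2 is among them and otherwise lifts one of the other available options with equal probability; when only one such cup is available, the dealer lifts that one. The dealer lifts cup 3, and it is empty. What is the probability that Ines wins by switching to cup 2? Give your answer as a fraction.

Consider each possible location of the pea in turn.
If it is under cup 1 (prior 1/4): cup 2 is available but not opened, probability 3/4; weight (1/4)·(3/4) = 3/16.
If it is under cup 2 (prior 1/4): cup 2 holds the prize so is unavailable; the dealer chooses uniformly among the 2 others, probability 1/2; weight (1/4)·(1/2) = 1/8.
If it is under cup 3 (prior 1/4): the dealer opened cup 3, so this case is ruled out; weight (1/4)·0 = 0.
If it is under cup 4 (prior 1/4): cup 2 is available but not opened; cup 3 gets probability (1 − 1/4)/2 = 3/8; weight (1/4)·(3/8) = 3/32.
The weights sum to 13/32.
So P(the pea under cup 2 | the dealer opened cup 3) = (1/8) / (13/32) = 4/13.

4/13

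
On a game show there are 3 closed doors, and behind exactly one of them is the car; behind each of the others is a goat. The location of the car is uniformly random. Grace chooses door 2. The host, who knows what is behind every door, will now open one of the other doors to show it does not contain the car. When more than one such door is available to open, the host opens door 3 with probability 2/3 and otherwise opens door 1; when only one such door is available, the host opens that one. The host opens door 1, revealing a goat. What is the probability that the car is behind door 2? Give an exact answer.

Apply Bayes' rule, conditioning on where the car actually is.
If it is behind door 1 (prior 1/3): the host opened door 1, so this case is ruled out; weight (1/3)·0 = 0.
If it is behind door 2 (prior 1/3): door 3 is available but not opened, probability 1/3; weight (1/3)·(1/3) = 1/9.
If it is behind door 3 (prior 1/3): only door 1 is available, probability 1; weight (1/3)·1 = 1/3.
The weights sum to 4/9.
So P(the car behind door 2 | the host opened door 1) = (1/9) / (4/9) = 1/4.

1/4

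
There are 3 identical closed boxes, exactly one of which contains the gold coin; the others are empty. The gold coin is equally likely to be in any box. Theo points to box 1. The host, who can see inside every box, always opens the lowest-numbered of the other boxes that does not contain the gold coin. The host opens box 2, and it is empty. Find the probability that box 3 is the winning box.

1/2

Apply Bayes' rule, conditioning on where the gold coin actually is.
If it is in either of boxes 1 and 3 (prior 1/3 each): box 2 is the lowest-numbered option available, probability 1; weight (1/3)·1 = 1/3 each.
If it is in box 2 (prior 1/3): the host opened box 2, so this case is ruled out; weight (1/3)·0 = 0.
The weights sum to 2/3.
So P(the gold coin in box 3 | the host opened box 2) = (1/3) / (2/3) = 1/2.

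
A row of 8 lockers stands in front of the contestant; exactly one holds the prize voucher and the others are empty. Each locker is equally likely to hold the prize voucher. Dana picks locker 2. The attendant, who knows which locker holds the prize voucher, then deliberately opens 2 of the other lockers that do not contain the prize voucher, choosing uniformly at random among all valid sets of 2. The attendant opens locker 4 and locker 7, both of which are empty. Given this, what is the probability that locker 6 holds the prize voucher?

Apply Bayes' rule, conditioning on where the prize voucher actually is.
If it is in any of lockers 1, 3, 5, 6, and 8 (prior 1/8 each): the attendant has 15 equally likely choices, so probability 1/15; weight (1/8)·(1/15) = 1/120 each.
If it is in locker 2 (prior 1/8): the attendant has 21 equally likely choices, so probability 1/21; weight (1/8)·(1/21) = 1/168.
If it is in either of lockers 4 and 7 (prior 1/8 each): that locker was opened and seen not to hold the prize — ruled out; weight (1/8)·0 = 0 each.
The weights sum to 1/21.
So P(the prize voucher in locker 6 | the attendant opened locker 4 and locker 7) = (1/120) / (1/21) = 7/40.

7/40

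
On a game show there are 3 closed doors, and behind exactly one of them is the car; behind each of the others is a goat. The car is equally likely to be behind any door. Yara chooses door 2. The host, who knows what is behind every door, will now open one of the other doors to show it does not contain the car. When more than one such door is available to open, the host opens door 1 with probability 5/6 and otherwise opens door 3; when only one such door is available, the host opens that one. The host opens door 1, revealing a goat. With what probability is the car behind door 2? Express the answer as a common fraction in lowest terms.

Apply Bayes' rule, conditioning on where the car actually is.
If it is behind door 1 (prior 1/3): the host opened door 1, so this case is ruled out; weight (1/3)·0 = 0.
If it is behind door 2 (prior 1/3): door 1 is available, opened with probability 5/6; weight (1/3)·(5/6) = 5/18.
If it is behind door 3 (prior 1/3): only door 1 is available, probability 1; weight (1/3)·1 = 1/3.
The weights sum to 11/18.
So P(the car behind door 2 | the host opened door 1) = (5/18) / (11/18) = 5/11.

5/11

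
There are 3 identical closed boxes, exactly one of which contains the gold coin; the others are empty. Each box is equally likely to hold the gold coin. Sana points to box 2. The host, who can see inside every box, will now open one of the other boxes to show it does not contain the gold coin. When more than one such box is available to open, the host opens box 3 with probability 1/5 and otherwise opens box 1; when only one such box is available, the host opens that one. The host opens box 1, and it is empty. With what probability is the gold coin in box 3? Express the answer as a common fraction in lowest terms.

5/9

Consider each possible location of the gold coin in turn.
If it is in box 1 (prior 1/3): the host opened box 1, so this case is ruled out; weight (1/3)·0 = 0.
If it is in box 2 (prior 1/3): box 3 is available but not opened, probability 4/5; weight (1/3)·(4/5) = 4/15.
If it is in box 3 (prior 1/3): only box 1 is available, probability 1; weight (1/3)·1 = 1/3.
The weights sum to 3/5.
So P(the gold coin in box 3 | the host opened box 1) = (1/3) / (3/5) = 5/9.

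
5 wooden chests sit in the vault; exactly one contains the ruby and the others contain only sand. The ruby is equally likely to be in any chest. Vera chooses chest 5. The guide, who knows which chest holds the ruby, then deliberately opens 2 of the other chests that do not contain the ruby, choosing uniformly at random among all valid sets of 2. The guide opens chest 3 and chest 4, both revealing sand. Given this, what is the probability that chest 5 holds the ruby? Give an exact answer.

1/5

Condition on the true location of the ruby.
If it is in either of chests 1 and 2 (prior 1/5 each): the guide has 3 equally likely choices, so probability 1/3; weight (1/5)·(1/3) = 1/15 each.
If it is in either of chests 3 and 4 (prior 1/5 each): that chest was opened and seen not to hold the prize — ruled out; weight (1/5)·0 = 0 each.
If it is in chest 5 (prior 1/5): the guide has 6 equally likely choices, so probability 1/6; weight (1/5)·(1/6) = 1/30.
The weights sum to 1/6.
So P(the ruby in chest 5 | the guide opened chest 3 and chest 4) = (1/30) / (1/6) = 1/5.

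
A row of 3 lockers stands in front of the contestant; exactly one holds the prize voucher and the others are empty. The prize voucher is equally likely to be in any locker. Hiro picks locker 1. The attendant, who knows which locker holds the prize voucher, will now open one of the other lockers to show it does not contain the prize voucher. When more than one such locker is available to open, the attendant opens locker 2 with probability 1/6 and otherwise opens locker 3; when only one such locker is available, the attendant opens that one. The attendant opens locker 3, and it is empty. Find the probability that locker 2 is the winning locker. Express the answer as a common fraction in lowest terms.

Apply Bayes' rule, conditioning on where the prize voucher actually is.
If it is in locker 1 (prior 1/3): locker 2 is available but not opened, probability 5/6; weight (1/3)·(5/6) = 5/18.
If it is in locker 2 (prior 1/3): only locker 3 is available, probability 1; weight (1/3)·1 = 1/3.
If it is in locker 3 (prior 1/3): the attendant opened locker 3, so this case is ruled out; weight (1/3)·0 = 0.
The weights sum to 11/18.
So P(the prize voucher in locker 2 | the attendant opened locker 3) = (1/3) / (11/18) = 6/11.

6/11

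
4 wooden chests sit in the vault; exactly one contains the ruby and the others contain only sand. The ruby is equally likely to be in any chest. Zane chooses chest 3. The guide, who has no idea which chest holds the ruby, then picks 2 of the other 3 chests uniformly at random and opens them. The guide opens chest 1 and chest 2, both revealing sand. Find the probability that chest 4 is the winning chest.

Because the guide chose which chests to open without knowing where the ruby is, the choice is independent of the prize location. Learning that none of the 2 opened chests holds the ruby simply rules out those 2 locations and leaves the remaining 2 chests still equally likely by symmetry.
So P(the ruby in chest 4) = 1/2.

1/2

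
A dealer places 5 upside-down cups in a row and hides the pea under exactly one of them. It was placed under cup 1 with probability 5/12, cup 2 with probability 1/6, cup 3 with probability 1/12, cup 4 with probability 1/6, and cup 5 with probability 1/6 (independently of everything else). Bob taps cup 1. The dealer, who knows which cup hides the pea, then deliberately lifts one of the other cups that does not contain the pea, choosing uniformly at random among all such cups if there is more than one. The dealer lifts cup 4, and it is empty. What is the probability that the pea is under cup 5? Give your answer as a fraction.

Condition on the true location of the pea.
If it is under cup 1 (prior 5/12): the dealer has 4 equally likely choices, so probability 1/4; weight (5/12)·(1/4) = 5/48.
If it is under either of cups 2 and 5 (prior 1/6 each): the dealer has 3 equally likely choices, so probability 1/3; weight (1/6)·(1/3) = 1/18 each.
If it is under cup 3 (prior 1/12): the dealer has 3 equally likely choices, so probability 1/3; weight (1/12)·(1/3) = 1/36.
If it is under cup 4 (prior 1/6): the dealer opened cup 4, so this case is ruled out; weight (1/6)·0 = 0.
The weights sum to 35/144.
So P(the pea under cup 5 | the dealer opened cup 4) = (1/18) / (35/144) = 8/35.

8/35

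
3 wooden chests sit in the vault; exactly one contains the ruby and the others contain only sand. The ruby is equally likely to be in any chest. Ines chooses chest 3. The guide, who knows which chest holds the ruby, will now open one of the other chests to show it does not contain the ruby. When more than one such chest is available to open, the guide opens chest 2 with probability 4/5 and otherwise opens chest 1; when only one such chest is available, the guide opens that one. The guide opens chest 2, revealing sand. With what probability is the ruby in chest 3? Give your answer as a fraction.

Consider each possible location of the ruby in turn.
If it is in chest 1 (prior 1/3): only chest 2 is available, probability 1; weight (1/3)·1 = 1/3.
If it is in chest 2 (prior 1/3): the guide opened chest 2, so this case is ruled out; weight (1/3)·0 = 0.
If it is in chest 3 (prior 1/3): chest 2 is available, opened with probability 4/5; weight (1/3)·(4/5) = 4/15.
The weights sum to 3/5.
So P(the ruby in chest 3 | the guide opened chest 2) = (4/15) / (3/5) = 4/9.

4/9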